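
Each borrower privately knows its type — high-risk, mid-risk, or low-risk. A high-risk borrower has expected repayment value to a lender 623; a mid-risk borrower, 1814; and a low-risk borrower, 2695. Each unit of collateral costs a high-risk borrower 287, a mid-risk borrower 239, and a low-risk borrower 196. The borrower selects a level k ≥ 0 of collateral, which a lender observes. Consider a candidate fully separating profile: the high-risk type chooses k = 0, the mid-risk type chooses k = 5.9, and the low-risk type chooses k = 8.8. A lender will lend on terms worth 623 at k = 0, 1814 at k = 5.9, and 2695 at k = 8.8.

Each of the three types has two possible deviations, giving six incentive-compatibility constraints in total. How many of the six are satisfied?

4

Mid-risk (own payoff 1814 − 239×5.9 = 403.9): to k=0 gives 623 → profitable ✗; to k=8.8 gives 2695 − 239×8.8 = 591.8 → profitable ✗.
High-risk (own payoff 623): to k=5.9 gives 1814 − 287×5.9 = 120.7 → no gain ✓; to k=8.8 gives 2695 − 287×8.8 = 169.4 → no gain ✓.
Low-risk (own payoff 2695 − 196×8.8 = 970.2): to k=0 gives 623 → no gain ✓; to k=5.9 gives 1814 − 196×5.9 = 657.6 → no gain ✓.
4 of the 6 constraints hold; not an equilibrium.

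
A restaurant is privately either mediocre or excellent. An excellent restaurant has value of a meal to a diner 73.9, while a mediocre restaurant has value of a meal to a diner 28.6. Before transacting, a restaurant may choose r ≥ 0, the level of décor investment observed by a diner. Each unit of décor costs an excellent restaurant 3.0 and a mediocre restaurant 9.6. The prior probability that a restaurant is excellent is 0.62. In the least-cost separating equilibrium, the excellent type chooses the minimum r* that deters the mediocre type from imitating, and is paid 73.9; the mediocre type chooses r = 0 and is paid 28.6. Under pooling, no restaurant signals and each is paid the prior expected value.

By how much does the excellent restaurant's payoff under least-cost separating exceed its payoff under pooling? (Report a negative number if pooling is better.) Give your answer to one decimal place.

3.1

Least-cost separating signal: r* solves 28.6 = 73.9 − 9.6·r*, so r* = (73.9 − 28.6)/9.6 ≈ 4.7188.
Excellent type's separating payoff: 73.9 − 3.0 × r* = 73.9 − 3.0 × (73.9 − 28.6)/9.6 = 73.9 − 135.9/9.6 ≈ 59.744.
Pooling payoff: 0.62 × 73.9 + 0.38 × 28.6 = 56.686.
Difference: 59.744 − 56.686 = 3.058, i.e. 3.1 to one decimal place.
The excellent type prefers to separate.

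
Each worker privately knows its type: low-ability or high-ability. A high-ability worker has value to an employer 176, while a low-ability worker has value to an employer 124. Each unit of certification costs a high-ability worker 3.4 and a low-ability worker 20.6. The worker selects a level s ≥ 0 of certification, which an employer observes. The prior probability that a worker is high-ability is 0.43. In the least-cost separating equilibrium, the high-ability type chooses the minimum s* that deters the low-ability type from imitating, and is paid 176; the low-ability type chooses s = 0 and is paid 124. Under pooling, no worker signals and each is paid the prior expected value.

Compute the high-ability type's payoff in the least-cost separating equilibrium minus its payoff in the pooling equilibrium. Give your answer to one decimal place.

21.1

Least-cost separating signal: s* solves 124 = 176 − 20.6·s*, so s* = (176 − 124)/20.6 ≈ 2.5243.
High-ability type's separating payoff: 176 − 3.4 × s* = 176 − 3.4 × (176 − 124)/20.6 = 176 − 176.8/20.6 ≈ 167.417.
Pooling payoff: 0.43 × 176 + 0.57 × 124 = 146.36.
Difference: 167.417 − 146.36 = 21.057, i.e. 21.1 to one decimal place.
The high-ability type prefers to separate.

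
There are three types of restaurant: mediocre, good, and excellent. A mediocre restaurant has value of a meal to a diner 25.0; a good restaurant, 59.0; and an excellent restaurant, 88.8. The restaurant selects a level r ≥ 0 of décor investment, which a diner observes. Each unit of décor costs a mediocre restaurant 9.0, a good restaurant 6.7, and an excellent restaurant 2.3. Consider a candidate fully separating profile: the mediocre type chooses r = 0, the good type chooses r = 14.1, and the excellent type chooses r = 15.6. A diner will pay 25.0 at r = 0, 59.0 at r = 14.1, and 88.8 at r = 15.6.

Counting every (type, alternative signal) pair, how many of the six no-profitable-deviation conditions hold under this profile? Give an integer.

Mediocre (own payoff 25.0): to r=14.1 gives 59.0 − 9.0×14.1 = -67.9 → no gain ✓; to r=15.6 gives 88.8 − 9.0×15.6 = -51.6 → no gain ✓.
Good (own payoff 59.0 − 6.7×14.1 = -35.47): to r=0 gives 25.0 → profitable ✗; to r=15.6 gives 88.8 − 6.7×15.6 = -15.72 → profitable ✗.
Excellent (own payoff 88.8 − 2.3×15.6 = 52.92): to r=0 gives 25.0 → no gain ✓; to r=14.1 gives 59.0 − 2.3×14.1 = 26.57 → no gain ✓.
4 of the 6 constraints hold; not an equilibrium.

4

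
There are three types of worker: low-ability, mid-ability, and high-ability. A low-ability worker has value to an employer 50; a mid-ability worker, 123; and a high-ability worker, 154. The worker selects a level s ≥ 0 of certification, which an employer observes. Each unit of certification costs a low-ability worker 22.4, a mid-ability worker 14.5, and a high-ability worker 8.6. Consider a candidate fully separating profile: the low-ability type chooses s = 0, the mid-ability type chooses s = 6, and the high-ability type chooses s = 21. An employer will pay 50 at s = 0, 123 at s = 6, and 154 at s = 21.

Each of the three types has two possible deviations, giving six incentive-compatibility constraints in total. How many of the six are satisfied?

3

High-ability (own payoff 154 − 8.6×21 = -26.6): to s=0 gives 50 → profitable ✗; to s=6 gives 123 − 8.6×6 = 71.4 → profitable ✗.
Low-ability (own payoff 50): to s=6 gives 123 − 22.4×6 = -11.4 → no gain ✓; to s=21 gives 154 − 22.4×21 = -316.4 → no gain ✓.
Mid-ability (own payoff 123 − 14.5×6 = 36): to s=0 gives 50 → profitable ✗; to s=21 gives 154 − 14.5×21 = -150.5 → no gain ✓.
3 of the 6 constraints hold; not an equilibrium.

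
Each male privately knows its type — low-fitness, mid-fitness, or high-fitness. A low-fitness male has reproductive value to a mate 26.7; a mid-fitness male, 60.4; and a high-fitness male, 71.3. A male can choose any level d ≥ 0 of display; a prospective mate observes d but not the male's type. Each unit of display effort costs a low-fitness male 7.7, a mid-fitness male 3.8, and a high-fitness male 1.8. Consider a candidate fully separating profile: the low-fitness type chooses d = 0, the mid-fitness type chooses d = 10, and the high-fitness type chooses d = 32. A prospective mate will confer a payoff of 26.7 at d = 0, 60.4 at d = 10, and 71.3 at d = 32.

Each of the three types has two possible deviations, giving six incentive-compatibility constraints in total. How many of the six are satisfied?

High-fitness (own payoff 71.3 − 1.8×32 = 13.7): to d=0 gives 26.7 → profitable ✗; to d=10 gives 60.4 − 1.8×10 = 42.4 → profitable ✗.
Low-fitness (own payoff 26.7): to d=10 gives 60.4 − 7.7×10 = -16.6 → no gain ✓; to d=32 gives 71.3 − 7.7×32 = -175.1 → no gain ✓.
Mid-fitness (own payoff 60.4 − 3.8×10 = 22.4): to d=0 gives 26.7 → profitable ✗; to d=32 gives 71.3 − 3.8×32 = -50.3 → no gain ✓.
3 of the 6 constraints hold; not an equilibrium.

3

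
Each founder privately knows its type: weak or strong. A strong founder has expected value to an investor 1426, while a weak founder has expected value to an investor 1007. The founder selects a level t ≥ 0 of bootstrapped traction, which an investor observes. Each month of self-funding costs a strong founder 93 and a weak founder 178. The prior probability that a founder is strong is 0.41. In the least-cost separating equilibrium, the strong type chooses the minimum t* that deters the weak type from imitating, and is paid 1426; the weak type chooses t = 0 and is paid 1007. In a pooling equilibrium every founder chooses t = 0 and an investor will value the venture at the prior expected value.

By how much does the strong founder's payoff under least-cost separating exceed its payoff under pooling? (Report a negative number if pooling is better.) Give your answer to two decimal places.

28.29

Least-cost separating signal: t* solves 1007 = 1426 − 178·t*, so t* = (1426 − 1007)/178 ≈ 2.3539.
Strong type's separating payoff: 1426 − 93 × t* = 1426 − 93 × (1426 − 1007)/178 = 1426 − 38967/178 ≈ 1207.0843.
Pooling payoff: 0.41 × 1426 + 0.59 × 1007 = 1178.79.
Difference: 1207.0843 − 1178.79 = 28.2943, i.e. 28.29 to two decimal places.
The strong type prefers to separate.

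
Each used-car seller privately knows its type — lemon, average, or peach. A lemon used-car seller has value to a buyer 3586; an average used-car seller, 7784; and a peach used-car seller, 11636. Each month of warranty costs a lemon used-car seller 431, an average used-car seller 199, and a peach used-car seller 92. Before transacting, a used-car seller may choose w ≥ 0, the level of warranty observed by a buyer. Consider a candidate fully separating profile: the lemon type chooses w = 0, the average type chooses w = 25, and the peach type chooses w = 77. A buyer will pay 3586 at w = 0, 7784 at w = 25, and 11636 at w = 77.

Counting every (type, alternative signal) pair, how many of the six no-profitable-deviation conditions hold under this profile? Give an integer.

Lemon (own payoff 3586): to w=25 gives 7784 − 431×25 = -2991 → no gain ✓; to w=77 gives 11636 − 431×77 = -21551 → no gain ✓.
Average (own payoff 7784 − 199×25 = 2809): to w=0 gives 3586 → profitable ✗; to w=77 gives 11636 − 199×77 = -3687 → no gain ✓.
Peach (own payoff 11636 − 92×77 = 4552): to w=0 gives 3586 → no gain ✓; to w=25 gives 7784 − 92×25 = 5484 → profitable ✗.
4 of the 6 constraints hold; not an equilibrium.

4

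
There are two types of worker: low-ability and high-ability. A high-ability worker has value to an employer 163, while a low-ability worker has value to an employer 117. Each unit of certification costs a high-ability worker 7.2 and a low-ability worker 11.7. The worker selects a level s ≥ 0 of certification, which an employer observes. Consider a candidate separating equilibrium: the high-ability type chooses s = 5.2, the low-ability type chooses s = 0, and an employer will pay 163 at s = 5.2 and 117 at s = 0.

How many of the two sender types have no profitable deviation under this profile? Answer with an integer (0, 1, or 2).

Low-ability type: stay at 0 → 117; mimic → 163 − 11.7 × 5.2 = 102.16. IC holds (117 ≥ 102.16).
High-ability type: signal → 163 − 7.2 × 5.2 = 125.56; deviate to 0 → 117. IC holds (125.56 ≥ 117).
2 of 2 constraints hold, so this is a separating equilibrium.

2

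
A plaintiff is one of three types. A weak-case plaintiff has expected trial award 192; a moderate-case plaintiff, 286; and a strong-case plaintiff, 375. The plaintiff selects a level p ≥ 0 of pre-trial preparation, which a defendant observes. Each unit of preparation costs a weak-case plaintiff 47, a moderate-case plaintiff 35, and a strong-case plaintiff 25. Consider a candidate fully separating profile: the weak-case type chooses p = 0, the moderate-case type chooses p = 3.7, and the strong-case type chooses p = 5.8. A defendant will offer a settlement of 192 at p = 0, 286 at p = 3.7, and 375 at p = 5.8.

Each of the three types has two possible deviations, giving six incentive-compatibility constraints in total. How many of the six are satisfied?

Moderate-case (own payoff 286 − 35×3.7 = 156.5): to p=0 gives 192 → profitable ✗; to p=5.8 gives 375 − 35×5.8 = 172 → profitable ✗.
Weak-case (own payoff 192): to p=3.7 gives 286 − 47×3.7 = 112.1 → no gain ✓; to p=5.8 gives 375 − 47×5.8 = 102.4 → no gain ✓.
Strong-case (own payoff 375 − 25×5.8 = 230): to p=0 gives 192 → no gain ✓; to p=3.7 gives 286 − 25×3.7 = 193.5 → no gain ✓.
4 of the 6 constraints hold; not an equilibrium.

4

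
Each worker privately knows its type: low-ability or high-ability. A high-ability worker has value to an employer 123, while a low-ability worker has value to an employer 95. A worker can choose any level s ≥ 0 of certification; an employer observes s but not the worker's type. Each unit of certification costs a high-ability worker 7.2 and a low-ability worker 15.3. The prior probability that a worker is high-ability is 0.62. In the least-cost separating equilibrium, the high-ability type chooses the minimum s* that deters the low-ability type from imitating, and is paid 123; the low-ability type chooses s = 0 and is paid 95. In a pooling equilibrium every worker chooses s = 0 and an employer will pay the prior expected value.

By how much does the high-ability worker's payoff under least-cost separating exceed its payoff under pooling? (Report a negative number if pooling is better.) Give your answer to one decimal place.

-2.5

Least-cost separating signal: s* solves 95 = 123 − 15.3·s*, so s* = (123 − 95)/15.3 ≈ 1.8301.
High-ability type's separating payoff: 123 − 7.2 × s* = 123 − 7.2 × (123 − 95)/15.3 = 123 − 201.6/15.3 ≈ 109.824.
Pooling payoff: 0.62 × 123 + 0.38 × 95 = 112.36.
Difference: 109.824 − 112.36 = -2.536, i.e. -2.5 to one decimal place.
The high-ability type would prefer the pooling outcome.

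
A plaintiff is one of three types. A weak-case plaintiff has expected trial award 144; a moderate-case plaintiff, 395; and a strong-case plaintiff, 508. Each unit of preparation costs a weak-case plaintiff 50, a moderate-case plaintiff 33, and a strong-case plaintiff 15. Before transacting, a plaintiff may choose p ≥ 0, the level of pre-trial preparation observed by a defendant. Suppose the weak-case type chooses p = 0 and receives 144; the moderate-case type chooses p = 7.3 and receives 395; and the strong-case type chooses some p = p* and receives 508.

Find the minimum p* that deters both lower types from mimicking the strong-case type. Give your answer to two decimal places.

10.72

Moderate-case type (on-path payoff 395 − 33×7.3 = 154.1) won't mimic when 154.1 ≥ 508 − 33·p*, i.e. p* ≥ 10.72.
Weak-case type (on-path payoff 144) won't mimic when 144 ≥ 508 − 50·p*, i.e. p* ≥ 7.28.
Both must hold, so p* = max(7.28, 10.72) = 10.72. The moderate-case type's constraint binds.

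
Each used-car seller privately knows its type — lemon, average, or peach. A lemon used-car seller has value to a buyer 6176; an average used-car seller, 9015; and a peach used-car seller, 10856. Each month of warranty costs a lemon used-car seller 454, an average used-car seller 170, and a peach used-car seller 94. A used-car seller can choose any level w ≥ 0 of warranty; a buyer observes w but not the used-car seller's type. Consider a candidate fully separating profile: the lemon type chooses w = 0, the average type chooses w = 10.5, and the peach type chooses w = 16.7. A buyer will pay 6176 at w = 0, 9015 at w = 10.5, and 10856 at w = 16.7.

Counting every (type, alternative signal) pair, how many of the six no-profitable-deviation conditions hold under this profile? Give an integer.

Peach (own payoff 10856 − 94×16.7 = 9286.2): to w=0 gives 6176 → no gain ✓; to w=10.5 gives 9015 − 94×10.5 = 8028 → no gain ✓.
Average (own payoff 9015 − 170×10.5 = 7230): to w=0 gives 6176 → no gain ✓; to w=16.7 gives 10856 − 170×16.7 = 8017 → profitable ✗.
Lemon (own payoff 6176): to w=10.5 gives 9015 − 454×10.5 = 4248 → no gain ✓; to w=16.7 gives 10856 − 454×16.7 = 3274.2 → no gain ✓.
5 of the 6 constraints hold; not an equilibrium.

5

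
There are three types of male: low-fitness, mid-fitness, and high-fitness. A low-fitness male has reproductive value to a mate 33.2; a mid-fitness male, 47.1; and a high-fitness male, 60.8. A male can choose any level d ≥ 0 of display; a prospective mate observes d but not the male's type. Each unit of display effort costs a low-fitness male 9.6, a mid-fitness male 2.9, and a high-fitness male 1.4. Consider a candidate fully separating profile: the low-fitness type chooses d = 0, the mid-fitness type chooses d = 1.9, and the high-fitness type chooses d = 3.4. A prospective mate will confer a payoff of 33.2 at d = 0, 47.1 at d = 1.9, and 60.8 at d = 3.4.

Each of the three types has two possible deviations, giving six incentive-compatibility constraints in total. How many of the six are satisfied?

5

Low-fitness (own payoff 33.2): to d=1.9 gives 47.1 − 9.6×1.9 = 28.86 → no gain ✓; to d=3.4 gives 60.8 − 9.6×3.4 = 28.16 → no gain ✓.
Mid-fitness (own payoff 47.1 − 2.9×1.9 = 41.59): to d=0 gives 33.2 → no gain ✓; to d=3.4 gives 60.8 − 2.9×3.4 = 50.94 → profitable ✗.
High-fitness (own payoff 60.8 − 1.4×3.4 = 56.04): to d=0 gives 33.2 → no gain ✓; to d=1.9 gives 47.1 − 1.4×1.9 = 44.44 → no gain ✓.
5 of the 6 constraints hold; not an equilibrium.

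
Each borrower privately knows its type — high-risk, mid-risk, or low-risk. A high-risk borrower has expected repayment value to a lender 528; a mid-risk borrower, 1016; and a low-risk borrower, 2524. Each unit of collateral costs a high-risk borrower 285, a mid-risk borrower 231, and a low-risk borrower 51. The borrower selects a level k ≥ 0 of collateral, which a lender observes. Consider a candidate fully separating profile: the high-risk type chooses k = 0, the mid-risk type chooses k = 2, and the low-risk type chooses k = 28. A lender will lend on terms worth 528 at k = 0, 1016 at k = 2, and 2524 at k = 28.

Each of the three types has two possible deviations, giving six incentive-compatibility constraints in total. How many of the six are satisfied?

Low-risk (own payoff 2524 − 51×28 = 1096): to k=0 gives 528 → no gain ✓; to k=2 gives 1016 − 51×2 = 914 → no gain ✓.
High-risk (own payoff 528): to k=2 gives 1016 − 285×2 = 446 → no gain ✓; to k=28 gives 2524 − 285×28 = -5456 → no gain ✓.
Mid-risk (own payoff 1016 − 231×2 = 554): to k=0 gives 528 → no gain ✓; to k=28 gives 2524 − 231×28 = -3944 → no gain ✓.
6 of the 6 constraints hold; this profile is a separating equilibrium.

6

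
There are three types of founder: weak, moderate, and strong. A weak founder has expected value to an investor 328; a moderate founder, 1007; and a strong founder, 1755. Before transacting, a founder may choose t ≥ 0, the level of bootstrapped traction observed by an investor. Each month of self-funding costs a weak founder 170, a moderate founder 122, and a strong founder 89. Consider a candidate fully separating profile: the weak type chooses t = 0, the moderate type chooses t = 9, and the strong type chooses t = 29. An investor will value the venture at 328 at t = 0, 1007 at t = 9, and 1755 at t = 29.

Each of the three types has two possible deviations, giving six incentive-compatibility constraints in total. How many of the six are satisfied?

Moderate (own payoff 1007 − 122×9 = -91): to t=0 gives 328 → profitable ✗; to t=29 gives 1755 − 122×29 = -1783 → no gain ✓.
Strong (own payoff 1755 − 89×29 = -826): to t=0 gives 328 → profitable ✗; to t=9 gives 1007 − 89×9 = 206 → profitable ✗.
Weak (own payoff 328): to t=9 gives 1007 − 170×9 = -523 → no gain ✓; to t=29 gives 1755 − 170×29 = -3175 → no gain ✓.
3 of the 6 constraints hold; not an equilibrium.

3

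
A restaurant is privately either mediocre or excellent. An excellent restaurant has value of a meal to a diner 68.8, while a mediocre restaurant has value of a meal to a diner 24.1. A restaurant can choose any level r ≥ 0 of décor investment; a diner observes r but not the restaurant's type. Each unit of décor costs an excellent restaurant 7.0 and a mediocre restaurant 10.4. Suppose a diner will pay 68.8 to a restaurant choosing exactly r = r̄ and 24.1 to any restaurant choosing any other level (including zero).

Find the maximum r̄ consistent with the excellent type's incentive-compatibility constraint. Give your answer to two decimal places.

6.39

Choosing r̄ yields the excellent type 68.8 − 7.0·r̄; choosing zero yields 24.1.
The excellent type is indifferent at 68.8 − 7.0·r̄ = 24.1, i.e. r̄ = (68.8 − 24.1) / 7.0 ≈ 6.39.
For any r̄ above 6.39 the excellent type would rather pool at zero, so separation collapses.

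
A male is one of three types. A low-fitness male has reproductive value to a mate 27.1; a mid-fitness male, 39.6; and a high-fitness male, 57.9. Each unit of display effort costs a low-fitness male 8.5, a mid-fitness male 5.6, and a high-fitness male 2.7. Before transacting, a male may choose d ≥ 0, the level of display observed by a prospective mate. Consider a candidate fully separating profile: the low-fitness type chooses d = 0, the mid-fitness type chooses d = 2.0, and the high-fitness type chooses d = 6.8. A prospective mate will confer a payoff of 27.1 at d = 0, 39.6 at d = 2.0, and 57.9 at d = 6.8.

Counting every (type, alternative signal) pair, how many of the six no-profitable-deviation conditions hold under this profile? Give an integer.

Low-fitness (own payoff 27.1): to d=2.0 gives 39.6 − 8.5×2.0 = 22.6 → no gain ✓; to d=6.8 gives 57.9 − 8.5×6.8 = 0.1 → no gain ✓.
High-fitness (own payoff 57.9 − 2.7×6.8 = 39.54): to d=0 gives 27.1 → no gain ✓; to d=2.0 gives 39.6 − 2.7×2.0 = 34.2 → no gain ✓.
Mid-fitness (own payoff 39.6 − 5.6×2.0 = 28.4): to d=0 gives 27.1 → no gain ✓; to d=6.8 gives 57.9 − 5.6×6.8 = 19.82 → no gain ✓.
6 of the 6 constraints hold; this profile is a separating equilibrium.

6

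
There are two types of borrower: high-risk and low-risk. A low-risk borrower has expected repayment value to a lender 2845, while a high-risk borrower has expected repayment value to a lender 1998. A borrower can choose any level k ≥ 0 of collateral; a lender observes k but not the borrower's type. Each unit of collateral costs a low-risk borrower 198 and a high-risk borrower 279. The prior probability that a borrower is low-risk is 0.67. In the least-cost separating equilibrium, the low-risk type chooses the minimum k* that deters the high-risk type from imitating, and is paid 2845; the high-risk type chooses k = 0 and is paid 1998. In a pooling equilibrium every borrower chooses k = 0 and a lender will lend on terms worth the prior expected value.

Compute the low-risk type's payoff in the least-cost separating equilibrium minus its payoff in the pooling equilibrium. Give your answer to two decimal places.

-321.59

Least-cost separating signal: k* solves 1998 = 2845 − 279·k*, so k* = (2845 − 1998)/279 ≈ 3.0358.
Low-risk type's separating payoff: 2845 − 198 × k* = 2845 − 198 × (2845 − 1998)/279 = 2845 − 167706/279 ≈ 2243.9032.
Pooling payoff: 0.67 × 2845 + 0.33 × 1998 = 2565.49.
Difference: 2243.9032 − 2565.49 = -321.5868, i.e. -321.59 to two decimal places.
The low-risk type would prefer the pooling outcome.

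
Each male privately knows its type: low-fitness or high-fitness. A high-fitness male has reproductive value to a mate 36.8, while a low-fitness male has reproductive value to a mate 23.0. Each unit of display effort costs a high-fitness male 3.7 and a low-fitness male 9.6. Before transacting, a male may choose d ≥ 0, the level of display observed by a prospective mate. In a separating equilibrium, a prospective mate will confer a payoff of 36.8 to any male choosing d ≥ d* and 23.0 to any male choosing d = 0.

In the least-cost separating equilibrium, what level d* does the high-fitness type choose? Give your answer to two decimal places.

A low-fitness male choosing d = 0 receives 23.0.
Imitating at d* instead would pay 36.8 at cost 9.6·d*, netting 36.8 − 9.6·d*.
Indifference: 23.0 = 36.8 − 9.6·d*, so d* = (36.8 − 23.0) / 9.6 ≈ 1.44.
At d* the low-fitness type's incentive constraint just binds; the high-fitness type strictly prefers d* since its per-unit cost is lower.

1.44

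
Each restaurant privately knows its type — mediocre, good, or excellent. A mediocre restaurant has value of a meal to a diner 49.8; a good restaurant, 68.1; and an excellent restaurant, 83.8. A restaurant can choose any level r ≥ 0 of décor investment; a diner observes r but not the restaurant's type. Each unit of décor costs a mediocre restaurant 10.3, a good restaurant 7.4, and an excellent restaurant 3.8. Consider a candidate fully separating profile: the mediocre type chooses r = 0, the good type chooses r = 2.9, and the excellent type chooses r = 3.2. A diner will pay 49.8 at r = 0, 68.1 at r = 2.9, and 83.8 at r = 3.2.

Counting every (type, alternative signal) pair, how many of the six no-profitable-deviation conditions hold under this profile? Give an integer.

Mediocre (own payoff 49.8): to r=2.9 gives 68.1 − 10.3×2.9 = 38.23 → no gain ✓; to r=3.2 gives 83.8 − 10.3×3.2 = 50.84 → profitable ✗.
Excellent (own payoff 83.8 − 3.8×3.2 = 71.64): to r=0 gives 49.8 → no gain ✓; to r=2.9 gives 68.1 − 3.8×2.9 = 57.08 → no gain ✓.
Good (own payoff 68.1 − 7.4×2.9 = 46.64): to r=0 gives 49.8 → profitable ✗; to r=3.2 gives 83.8 − 7.4×3.2 = 60.12 → profitable ✗.
3 of the 6 constraints hold; not an equilibrium.

3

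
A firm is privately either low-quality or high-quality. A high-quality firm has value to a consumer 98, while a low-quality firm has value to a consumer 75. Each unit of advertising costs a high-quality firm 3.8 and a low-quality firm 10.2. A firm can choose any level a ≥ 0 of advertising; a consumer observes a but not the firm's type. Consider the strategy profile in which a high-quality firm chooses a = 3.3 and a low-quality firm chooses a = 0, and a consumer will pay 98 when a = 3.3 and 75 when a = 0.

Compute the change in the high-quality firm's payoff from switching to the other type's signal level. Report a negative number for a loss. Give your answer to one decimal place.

-10.5

Playing a = 3.3 the high-quality firm receives 98 − 3.8 × 3.3 = 85.46.
Deviating to a = 0 yields 75 instead.
Gain from deviating: 75 − 85.46 = -10.46, i.e. -10.5 to one decimal place.
The gain is negative, so the high-quality type's incentive-compatibility constraint is satisfied.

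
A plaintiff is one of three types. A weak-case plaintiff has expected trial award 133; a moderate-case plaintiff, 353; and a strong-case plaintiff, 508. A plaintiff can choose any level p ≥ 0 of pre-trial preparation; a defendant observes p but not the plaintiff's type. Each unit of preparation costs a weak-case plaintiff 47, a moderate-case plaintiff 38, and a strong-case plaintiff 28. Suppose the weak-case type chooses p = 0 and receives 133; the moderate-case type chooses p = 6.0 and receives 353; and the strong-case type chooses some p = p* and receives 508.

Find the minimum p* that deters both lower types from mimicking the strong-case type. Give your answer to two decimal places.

Moderate-case type (on-path payoff 353 − 38×6.0 = 125) won't mimic when 125 ≥ 508 − 38·p*, i.e. p* ≥ 10.08.
Weak-case type (on-path payoff 133) won't mimic when 133 ≥ 508 − 47·p*, i.e. p* ≥ 7.98.
Both must hold, so p* = max(7.98, 10.08) = 10.08. The moderate-case type's constraint binds.

10.08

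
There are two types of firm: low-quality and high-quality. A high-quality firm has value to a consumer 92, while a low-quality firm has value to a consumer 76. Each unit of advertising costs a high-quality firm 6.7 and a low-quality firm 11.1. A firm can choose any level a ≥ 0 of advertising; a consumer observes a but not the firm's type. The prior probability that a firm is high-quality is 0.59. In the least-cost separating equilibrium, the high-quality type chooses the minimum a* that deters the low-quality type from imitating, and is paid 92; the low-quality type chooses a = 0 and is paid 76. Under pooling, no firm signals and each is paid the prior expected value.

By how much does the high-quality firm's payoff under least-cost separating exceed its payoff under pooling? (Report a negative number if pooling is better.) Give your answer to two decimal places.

-3.10

Least-cost separating signal: a* solves 76 = 92 − 11.1·a*, so a* = (92 − 76)/11.1 ≈ 1.4414.
High-quality type's separating payoff: 92 − 6.7 × a* = 92 − 6.7 × (92 − 76)/11.1 = 92 − 107.2/11.1 ≈ 82.3423.
Pooling payoff: 0.59 × 92 + 0.41 × 76 = 85.44.
Difference: 82.3423 − 85.44 = -3.0977, i.e. -3.10 to two decimal places.
The high-quality type would prefer the pooling outcome.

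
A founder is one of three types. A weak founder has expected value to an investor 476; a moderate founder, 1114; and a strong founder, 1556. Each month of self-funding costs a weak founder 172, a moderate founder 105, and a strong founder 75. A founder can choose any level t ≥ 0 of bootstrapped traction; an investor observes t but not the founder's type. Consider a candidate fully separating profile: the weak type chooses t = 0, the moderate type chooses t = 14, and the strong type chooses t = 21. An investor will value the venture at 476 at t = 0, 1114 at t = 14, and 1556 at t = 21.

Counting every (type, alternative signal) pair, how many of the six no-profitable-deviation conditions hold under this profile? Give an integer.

Strong (own payoff 1556 − 75×21 = -19): to t=0 gives 476 → profitable ✗; to t=14 gives 1114 − 75×14 = 64 → profitable ✗.
Weak (own payoff 476): to t=14 gives 1114 − 172×14 = -1294 → no gain ✓; to t=21 gives 1556 − 172×21 = -2056 → no gain ✓.
Moderate (own payoff 1114 − 105×14 = -356): to t=0 gives 476 → profitable ✗; to t=21 gives 1556 − 105×21 = -649 → no gain ✓.
3 of the 6 constraints hold; not an equilibrium.

3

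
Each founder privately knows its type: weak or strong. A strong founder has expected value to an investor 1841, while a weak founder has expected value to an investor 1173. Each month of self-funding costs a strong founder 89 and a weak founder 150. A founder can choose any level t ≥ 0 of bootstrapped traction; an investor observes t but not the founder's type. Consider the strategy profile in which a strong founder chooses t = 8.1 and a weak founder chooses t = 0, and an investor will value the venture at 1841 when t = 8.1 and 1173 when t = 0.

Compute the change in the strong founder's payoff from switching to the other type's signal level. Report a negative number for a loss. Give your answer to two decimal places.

52.90

Playing t = 8.1 the strong founder receives 1841 − 89 × 8.1 = 1120.1.
Deviating to t = 0 yields 1173 instead.
Gain from deviating: 1173 − 1120.1 = 52.90.
The gain is positive, so the strong type's incentive-compatibility constraint is violated — this profile is not a separating equilibrium.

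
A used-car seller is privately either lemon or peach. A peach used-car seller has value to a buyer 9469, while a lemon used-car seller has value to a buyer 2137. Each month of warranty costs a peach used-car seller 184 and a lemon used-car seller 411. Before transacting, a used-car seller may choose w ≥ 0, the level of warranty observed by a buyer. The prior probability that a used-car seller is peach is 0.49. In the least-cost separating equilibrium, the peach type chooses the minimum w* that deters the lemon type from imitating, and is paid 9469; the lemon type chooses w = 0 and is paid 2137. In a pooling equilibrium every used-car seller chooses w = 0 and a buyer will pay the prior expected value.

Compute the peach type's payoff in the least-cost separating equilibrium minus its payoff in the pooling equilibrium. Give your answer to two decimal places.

456.87

Least-cost separating signal: w* solves 2137 = 9469 − 411·w*, so w* = (9469 − 2137)/411 ≈ 17.8394.
Peach type's separating payoff: 9469 − 184 × w* = 9469 − 184 × (9469 − 2137)/411 = 9469 − 1349088/411 ≈ 6186.5474.
Pooling payoff: 0.49 × 9469 + 0.51 × 2137 = 5729.68.
Difference: 6186.5474 − 5729.68 = 456.8674, i.e. 456.87 to two decimal places.
The peach type prefers to separate.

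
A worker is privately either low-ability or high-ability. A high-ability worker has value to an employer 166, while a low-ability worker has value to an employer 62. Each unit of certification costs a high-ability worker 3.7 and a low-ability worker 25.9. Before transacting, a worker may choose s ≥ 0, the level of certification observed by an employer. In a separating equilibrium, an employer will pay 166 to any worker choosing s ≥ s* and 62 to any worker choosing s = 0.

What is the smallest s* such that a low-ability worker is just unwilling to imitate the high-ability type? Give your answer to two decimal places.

4.02

A low-ability worker choosing s = 0 receives 62.
Imitating at s* instead would pay 166 at cost 25.9·s*, netting 166 − 25.9·s*.
Indifference: 62 = 166 − 25.9·s*, so s* = (166 − 62) / 25.9 ≈ 4.02.
At s* the low-ability type's incentive constraint just binds; the high-ability type strictly prefers s* since its per-unit cost is lower.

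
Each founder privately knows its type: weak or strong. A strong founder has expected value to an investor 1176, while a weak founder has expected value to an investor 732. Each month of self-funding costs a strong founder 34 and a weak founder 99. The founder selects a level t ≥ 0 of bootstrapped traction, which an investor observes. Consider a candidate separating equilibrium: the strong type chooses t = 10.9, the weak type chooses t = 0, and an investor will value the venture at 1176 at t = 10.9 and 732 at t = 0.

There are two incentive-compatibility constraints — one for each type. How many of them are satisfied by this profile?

2

Weak type: stay at 0 → 732; mimic → 1176 − 99 × 10.9 = 96.9. IC holds (732 ≥ 96.9).
Strong type: signal → 1176 − 34 × 10.9 = 805.4; deviate to 0 → 732. IC holds (805.4 ≥ 732).
2 of 2 constraints hold, so this is a separating equilibrium.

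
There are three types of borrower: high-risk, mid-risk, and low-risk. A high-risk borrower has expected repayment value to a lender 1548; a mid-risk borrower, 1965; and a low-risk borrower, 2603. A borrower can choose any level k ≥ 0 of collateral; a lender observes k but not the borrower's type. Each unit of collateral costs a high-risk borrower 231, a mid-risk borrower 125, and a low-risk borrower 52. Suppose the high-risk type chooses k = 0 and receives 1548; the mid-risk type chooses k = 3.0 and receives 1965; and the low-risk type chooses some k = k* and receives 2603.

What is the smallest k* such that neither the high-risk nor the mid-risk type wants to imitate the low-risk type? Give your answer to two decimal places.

8.10

Mid-risk type (on-path payoff 1965 − 125×3.0 = 1590) won't mimic when 1590 ≥ 2603 − 125·k*, i.e. k* ≥ 8.10.
High-risk type (on-path payoff 1548) won't mimic when 1548 ≥ 2603 − 231·k*, i.e. k* ≥ 4.57.
Both must hold, so k* = max(4.57, 8.10) = 8.10. The mid-risk type's constraint binds.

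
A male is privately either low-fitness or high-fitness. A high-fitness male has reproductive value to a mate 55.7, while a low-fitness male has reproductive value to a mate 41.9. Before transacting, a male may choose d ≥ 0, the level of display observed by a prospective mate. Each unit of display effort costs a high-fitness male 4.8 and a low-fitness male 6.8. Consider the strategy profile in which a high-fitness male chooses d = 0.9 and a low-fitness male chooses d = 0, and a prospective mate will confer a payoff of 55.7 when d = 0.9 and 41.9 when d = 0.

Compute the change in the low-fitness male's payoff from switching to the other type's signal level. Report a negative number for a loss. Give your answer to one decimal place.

Playing d = 0 the low-fitness male receives 41.9.
Deviating to d = 0.9 brings payment 55.7 at cost 6.8 × 0.9 = 6.12, netting 49.58.
Gain from deviating: 49.58 − 41.9 = 7.68, i.e. 7.7 to one decimal place.
The gain is positive, so the low-fitness type's incentive-compatibility constraint is violated — this profile is not a separating equilibrium.

7.7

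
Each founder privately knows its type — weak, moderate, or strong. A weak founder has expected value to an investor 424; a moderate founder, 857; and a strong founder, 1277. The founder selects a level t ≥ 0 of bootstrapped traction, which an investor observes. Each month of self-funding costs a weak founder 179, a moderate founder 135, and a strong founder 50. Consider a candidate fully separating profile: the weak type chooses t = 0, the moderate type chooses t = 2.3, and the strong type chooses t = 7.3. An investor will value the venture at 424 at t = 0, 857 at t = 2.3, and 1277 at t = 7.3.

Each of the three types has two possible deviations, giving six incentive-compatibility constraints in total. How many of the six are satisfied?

Strong (own payoff 1277 − 50×7.3 = 912): to t=0 gives 424 → no gain ✓; to t=2.3 gives 857 − 50×2.3 = 742 → no gain ✓.
Weak (own payoff 424): to t=2.3 gives 857 − 179×2.3 = 445.3 → profitable ✗; to t=7.3 gives 1277 − 179×7.3 = -29.7 → no gain ✓.
Moderate (own payoff 857 − 135×2.3 = 546.5): to t=0 gives 424 → no gain ✓; to t=7.3 gives 1277 − 135×7.3 = 291.5 → no gain ✓.
5 of the 6 constraints hold; not an equilibrium.

5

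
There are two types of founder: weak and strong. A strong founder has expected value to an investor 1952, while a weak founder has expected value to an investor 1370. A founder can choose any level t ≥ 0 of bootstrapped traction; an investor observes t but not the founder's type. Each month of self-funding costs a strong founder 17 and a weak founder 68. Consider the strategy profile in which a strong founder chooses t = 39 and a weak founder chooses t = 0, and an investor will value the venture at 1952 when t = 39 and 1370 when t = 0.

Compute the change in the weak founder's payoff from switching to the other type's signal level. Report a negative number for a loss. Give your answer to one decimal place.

Playing t = 0 the weak founder receives 1370.
Deviating to t = 39 brings payment 1952 at cost 68 × 39 = 2652, netting -700.
Gain from deviating: -700 − 1370 = -2070.0.
The gain is negative, so the weak type's incentive-compatibility constraint is satisfied.

-2070.0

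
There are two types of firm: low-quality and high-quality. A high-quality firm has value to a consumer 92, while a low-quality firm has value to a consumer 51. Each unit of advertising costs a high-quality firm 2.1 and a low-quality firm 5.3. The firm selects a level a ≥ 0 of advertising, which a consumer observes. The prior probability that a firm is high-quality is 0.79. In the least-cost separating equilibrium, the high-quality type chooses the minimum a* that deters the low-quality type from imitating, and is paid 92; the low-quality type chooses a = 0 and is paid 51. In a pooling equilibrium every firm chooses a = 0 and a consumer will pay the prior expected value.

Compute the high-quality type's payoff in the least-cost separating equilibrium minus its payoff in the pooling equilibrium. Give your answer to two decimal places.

Least-cost separating signal: a* solves 51 = 92 − 5.3·a*, so a* = (92 − 51)/5.3 ≈ 7.7358.
High-quality type's separating payoff: 92 − 2.1 × a* = 92 − 2.1 × (92 − 51)/5.3 = 92 − 86.1/5.3 ≈ 75.7547.
Pooling payoff: 0.79 × 92 + 0.21 × 51 = 83.39.
Difference: 75.7547 − 83.39 = -7.6353, i.e. -7.64 to two decimal places.
The high-quality type would prefer the pooling outcome.

-7.64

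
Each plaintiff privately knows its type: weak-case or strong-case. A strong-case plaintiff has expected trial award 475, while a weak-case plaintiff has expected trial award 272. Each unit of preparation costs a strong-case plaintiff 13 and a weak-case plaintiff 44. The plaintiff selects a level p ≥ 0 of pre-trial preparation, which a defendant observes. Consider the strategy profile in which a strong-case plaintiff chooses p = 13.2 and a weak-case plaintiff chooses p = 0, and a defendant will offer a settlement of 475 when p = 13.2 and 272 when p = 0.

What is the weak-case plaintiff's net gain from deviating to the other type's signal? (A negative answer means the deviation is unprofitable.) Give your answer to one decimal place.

Playing p = 0 the weak-case plaintiff receives 272.
Deviating to p = 13.2 brings payment 475 at cost 44 × 13.2 = 580.8, netting -105.8.
Gain from deviating: -105.8 − 272 = -377.8.
The gain is negative, so the weak-case type's incentive-compatibility constraint is satisfied.

-377.8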